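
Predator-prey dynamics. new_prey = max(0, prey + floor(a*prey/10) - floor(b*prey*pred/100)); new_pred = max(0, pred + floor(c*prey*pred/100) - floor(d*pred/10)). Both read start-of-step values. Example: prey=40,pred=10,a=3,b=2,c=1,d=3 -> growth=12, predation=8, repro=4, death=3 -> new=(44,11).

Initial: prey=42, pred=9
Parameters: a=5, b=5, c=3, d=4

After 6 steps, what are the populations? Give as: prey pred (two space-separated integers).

Answer: 0 11

Derivation:
Step 1: prey: 42+21-18=45; pred: 9+11-3=17
Step 2: prey: 45+22-38=29; pred: 17+22-6=33
Step 3: prey: 29+14-47=0; pred: 33+28-13=48
Step 4: prey: 0+0-0=0; pred: 48+0-19=29
Step 5: prey: 0+0-0=0; pred: 29+0-11=18
Step 6: prey: 0+0-0=0; pred: 18+0-7=11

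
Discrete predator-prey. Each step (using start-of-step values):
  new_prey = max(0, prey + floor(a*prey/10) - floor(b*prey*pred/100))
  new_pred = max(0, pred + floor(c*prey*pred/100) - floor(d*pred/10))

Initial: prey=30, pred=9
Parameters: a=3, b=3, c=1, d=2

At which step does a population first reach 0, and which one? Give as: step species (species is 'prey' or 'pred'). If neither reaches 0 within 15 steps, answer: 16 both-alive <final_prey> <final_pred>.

Step 1: prey: 30+9-8=31; pred: 9+2-1=10
Step 2: prey: 31+9-9=31; pred: 10+3-2=11
Step 3: prey: 31+9-10=30; pred: 11+3-2=12
Step 4: prey: 30+9-10=29; pred: 12+3-2=13
Step 5: prey: 29+8-11=26; pred: 13+3-2=14
Step 6: prey: 26+7-10=23; pred: 14+3-2=15
Step 7: prey: 23+6-10=19; pred: 15+3-3=15
Step 8: prey: 19+5-8=16; pred: 15+2-3=14
Step 9: prey: 16+4-6=14; pred: 14+2-2=14
Step 10: prey: 14+4-5=13; pred: 14+1-2=13
Step 11: prey: 13+3-5=11; pred: 13+1-2=12
Step 12: prey: 11+3-3=11; pred: 12+1-2=11
Step 13: prey: 11+3-3=11; pred: 11+1-2=10
Step 14: prey: 11+3-3=11; pred: 10+1-2=9
Step 15: prey: 11+3-2=12; pred: 9+0-1=8
No extinction within 15 steps

Answer: 16 both-alive 12 8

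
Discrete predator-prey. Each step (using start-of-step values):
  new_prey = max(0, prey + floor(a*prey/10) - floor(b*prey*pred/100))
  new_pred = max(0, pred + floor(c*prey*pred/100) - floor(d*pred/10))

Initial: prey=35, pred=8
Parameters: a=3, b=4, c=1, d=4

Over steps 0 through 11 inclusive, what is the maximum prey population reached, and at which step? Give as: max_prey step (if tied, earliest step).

Answer: 36 3

Derivation:
Step 1: prey: 35+10-11=34; pred: 8+2-3=7
Step 2: prey: 34+10-9=35; pred: 7+2-2=7
Step 3: prey: 35+10-9=36; pred: 7+2-2=7
Step 4: prey: 36+10-10=36; pred: 7+2-2=7
Step 5: prey: 36+10-10=36; pred: 7+2-2=7
Step 6: prey: 36+10-10=36; pred: 7+2-2=7
Step 7: prey: 36+10-10=36; pred: 7+2-2=7
Step 8: prey: 36+10-10=36; pred: 7+2-2=7
Step 9: prey: 36+10-10=36; pred: 7+2-2=7
Step 10: prey: 36+10-10=36; pred: 7+2-2=7
Step 11: prey: 36+10-10=36; pred: 7+2-2=7
Max prey = 36 at step 3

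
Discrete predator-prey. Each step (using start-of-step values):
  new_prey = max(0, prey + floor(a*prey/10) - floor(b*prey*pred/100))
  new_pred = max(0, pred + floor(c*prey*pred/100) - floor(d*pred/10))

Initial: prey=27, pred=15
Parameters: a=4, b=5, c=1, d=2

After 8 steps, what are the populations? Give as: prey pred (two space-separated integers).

Answer: 6 6

Derivation:
Step 1: prey: 27+10-20=17; pred: 15+4-3=16
Step 2: prey: 17+6-13=10; pred: 16+2-3=15
Step 3: prey: 10+4-7=7; pred: 15+1-3=13
Step 4: prey: 7+2-4=5; pred: 13+0-2=11
Step 5: prey: 5+2-2=5; pred: 11+0-2=9
Step 6: prey: 5+2-2=5; pred: 9+0-1=8
Step 7: prey: 5+2-2=5; pred: 8+0-1=7
Step 8: prey: 5+2-1=6; pred: 7+0-1=6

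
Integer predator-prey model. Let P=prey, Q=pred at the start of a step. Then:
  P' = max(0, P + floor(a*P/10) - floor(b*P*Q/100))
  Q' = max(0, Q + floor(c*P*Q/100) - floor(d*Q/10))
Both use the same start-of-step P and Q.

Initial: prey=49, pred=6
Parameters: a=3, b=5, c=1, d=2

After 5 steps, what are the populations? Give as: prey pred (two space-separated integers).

Step 1: prey: 49+14-14=49; pred: 6+2-1=7
Step 2: prey: 49+14-17=46; pred: 7+3-1=9
Step 3: prey: 46+13-20=39; pred: 9+4-1=12
Step 4: prey: 39+11-23=27; pred: 12+4-2=14
Step 5: prey: 27+8-18=17; pred: 14+3-2=15

Answer: 17 15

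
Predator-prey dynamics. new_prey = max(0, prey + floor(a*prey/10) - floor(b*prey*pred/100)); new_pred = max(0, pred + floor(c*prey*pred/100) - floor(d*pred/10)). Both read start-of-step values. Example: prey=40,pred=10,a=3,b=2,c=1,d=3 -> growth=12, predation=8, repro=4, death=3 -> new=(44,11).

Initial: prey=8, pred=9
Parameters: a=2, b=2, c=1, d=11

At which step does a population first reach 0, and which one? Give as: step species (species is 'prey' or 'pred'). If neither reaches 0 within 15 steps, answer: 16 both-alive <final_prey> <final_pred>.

Answer: 1 pred

Derivation:
Step 1: prey: 8+1-1=8; pred: 9+0-9=0
First extinction: pred at step 1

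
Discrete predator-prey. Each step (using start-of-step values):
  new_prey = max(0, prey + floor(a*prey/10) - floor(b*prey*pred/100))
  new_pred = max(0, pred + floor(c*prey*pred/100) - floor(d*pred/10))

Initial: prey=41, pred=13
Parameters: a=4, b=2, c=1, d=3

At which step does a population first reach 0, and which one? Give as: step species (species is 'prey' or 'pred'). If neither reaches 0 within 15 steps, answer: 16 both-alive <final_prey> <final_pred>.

Answer: 16 both-alive 12 8

Derivation:
Step 1: prey: 41+16-10=47; pred: 13+5-3=15
Step 2: prey: 47+18-14=51; pred: 15+7-4=18
Step 3: prey: 51+20-18=53; pred: 18+9-5=22
Step 4: prey: 53+21-23=51; pred: 22+11-6=27
Step 5: prey: 51+20-27=44; pred: 27+13-8=32
Step 6: prey: 44+17-28=33; pred: 32+14-9=37
Step 7: prey: 33+13-24=22; pred: 37+12-11=38
Step 8: prey: 22+8-16=14; pred: 38+8-11=35
Step 9: prey: 14+5-9=10; pred: 35+4-10=29
Step 10: prey: 10+4-5=9; pred: 29+2-8=23
Step 11: prey: 9+3-4=8; pred: 23+2-6=19
Step 12: prey: 8+3-3=8; pred: 19+1-5=15
Step 13: prey: 8+3-2=9; pred: 15+1-4=12
Step 14: prey: 9+3-2=10; pred: 12+1-3=10
Step 15: prey: 10+4-2=12; pred: 10+1-3=8
No extinction within 15 steps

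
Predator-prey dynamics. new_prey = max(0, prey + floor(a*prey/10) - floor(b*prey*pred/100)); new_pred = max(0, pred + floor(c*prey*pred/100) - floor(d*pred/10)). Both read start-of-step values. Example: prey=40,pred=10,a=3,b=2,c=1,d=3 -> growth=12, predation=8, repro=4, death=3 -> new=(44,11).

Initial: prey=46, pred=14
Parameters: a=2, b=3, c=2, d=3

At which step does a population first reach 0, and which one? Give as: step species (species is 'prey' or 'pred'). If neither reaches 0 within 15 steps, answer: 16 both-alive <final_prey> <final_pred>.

Answer: 16 both-alive 1 3

Derivation:
Step 1: prey: 46+9-19=36; pred: 14+12-4=22
Step 2: prey: 36+7-23=20; pred: 22+15-6=31
Step 3: prey: 20+4-18=6; pred: 31+12-9=34
Step 4: prey: 6+1-6=1; pred: 34+4-10=28
Step 5: prey: 1+0-0=1; pred: 28+0-8=20
Step 6: prey: 1+0-0=1; pred: 20+0-6=14
Step 7: prey: 1+0-0=1; pred: 14+0-4=10
Step 8: prey: 1+0-0=1; pred: 10+0-3=7
Step 9: prey: 1+0-0=1; pred: 7+0-2=5
Step 10: prey: 1+0-0=1; pred: 5+0-1=4
Step 11: prey: 1+0-0=1; pred: 4+0-1=3
Step 12: prey: 1+0-0=1; pred: 3+0-0=3
Steps 13-15: state stable at prey=1, pred=3 (no change)
No extinction within 15 steps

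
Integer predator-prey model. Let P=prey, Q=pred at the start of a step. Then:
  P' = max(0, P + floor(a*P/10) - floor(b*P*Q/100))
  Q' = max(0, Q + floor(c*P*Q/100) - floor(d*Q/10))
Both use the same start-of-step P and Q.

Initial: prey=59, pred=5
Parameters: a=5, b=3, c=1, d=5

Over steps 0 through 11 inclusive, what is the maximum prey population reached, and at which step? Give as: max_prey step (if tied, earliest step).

Step 1: prey: 59+29-8=80; pred: 5+2-2=5
Step 2: prey: 80+40-12=108; pred: 5+4-2=7
Step 3: prey: 108+54-22=140; pred: 7+7-3=11
Step 4: prey: 140+70-46=164; pred: 11+15-5=21
Step 5: prey: 164+82-103=143; pred: 21+34-10=45
Step 6: prey: 143+71-193=21; pred: 45+64-22=87
Step 7: prey: 21+10-54=0; pred: 87+18-43=62
Step 8: prey: 0+0-0=0; pred: 62+0-31=31
Step 9: prey: 0+0-0=0; pred: 31+0-15=16
Step 10: prey: 0+0-0=0; pred: 16+0-8=8
Step 11: prey: 0+0-0=0; pred: 8+0-4=4
Max prey = 164 at step 4

Answer: 164 4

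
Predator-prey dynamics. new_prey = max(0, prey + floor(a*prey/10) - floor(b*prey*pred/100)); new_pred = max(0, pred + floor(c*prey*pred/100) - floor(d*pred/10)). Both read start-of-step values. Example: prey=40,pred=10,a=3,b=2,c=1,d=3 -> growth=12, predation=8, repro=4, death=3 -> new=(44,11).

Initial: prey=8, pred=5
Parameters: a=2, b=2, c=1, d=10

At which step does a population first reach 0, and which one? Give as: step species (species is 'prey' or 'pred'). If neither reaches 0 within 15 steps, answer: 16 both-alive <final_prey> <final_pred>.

Step 1: prey: 8+1-0=9; pred: 5+0-5=0
First extinction: pred at step 1

Answer: 1 pred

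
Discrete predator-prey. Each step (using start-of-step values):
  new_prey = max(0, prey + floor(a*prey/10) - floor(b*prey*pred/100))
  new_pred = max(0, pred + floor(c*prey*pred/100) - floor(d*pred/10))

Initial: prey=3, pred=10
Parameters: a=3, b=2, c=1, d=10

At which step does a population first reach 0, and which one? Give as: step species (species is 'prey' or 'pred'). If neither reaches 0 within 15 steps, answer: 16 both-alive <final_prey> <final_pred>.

Step 1: prey: 3+0-0=3; pred: 10+0-10=0
First extinction: pred at step 1

Answer: 1 pred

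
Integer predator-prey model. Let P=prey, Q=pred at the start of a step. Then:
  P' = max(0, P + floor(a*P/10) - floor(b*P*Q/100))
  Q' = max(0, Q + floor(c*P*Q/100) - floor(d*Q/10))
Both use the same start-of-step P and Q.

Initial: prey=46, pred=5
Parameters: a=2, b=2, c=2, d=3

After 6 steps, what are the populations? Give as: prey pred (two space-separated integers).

Answer: 1 55

Derivation:
Step 1: prey: 46+9-4=51; pred: 5+4-1=8
Step 2: prey: 51+10-8=53; pred: 8+8-2=14
Step 3: prey: 53+10-14=49; pred: 14+14-4=24
Step 4: prey: 49+9-23=35; pred: 24+23-7=40
Step 5: prey: 35+7-28=14; pred: 40+28-12=56
Step 6: prey: 14+2-15=1; pred: 56+15-16=55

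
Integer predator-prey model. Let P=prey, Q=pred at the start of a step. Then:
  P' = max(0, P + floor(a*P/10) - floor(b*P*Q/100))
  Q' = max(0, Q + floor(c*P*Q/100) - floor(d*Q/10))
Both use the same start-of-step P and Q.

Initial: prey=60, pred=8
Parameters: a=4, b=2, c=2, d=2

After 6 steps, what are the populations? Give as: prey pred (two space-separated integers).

Step 1: prey: 60+24-9=75; pred: 8+9-1=16
Step 2: prey: 75+30-24=81; pred: 16+24-3=37
Step 3: prey: 81+32-59=54; pred: 37+59-7=89
Step 4: prey: 54+21-96=0; pred: 89+96-17=168
Step 5: prey: 0+0-0=0; pred: 168+0-33=135
Step 6: prey: 0+0-0=0; pred: 135+0-27=108

Answer: 0 108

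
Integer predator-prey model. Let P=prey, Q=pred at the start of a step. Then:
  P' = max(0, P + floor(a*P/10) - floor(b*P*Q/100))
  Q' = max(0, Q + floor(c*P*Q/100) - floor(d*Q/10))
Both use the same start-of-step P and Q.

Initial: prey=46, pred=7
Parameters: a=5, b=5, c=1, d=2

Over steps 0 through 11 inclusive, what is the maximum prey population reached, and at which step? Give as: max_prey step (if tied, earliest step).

Answer: 56 2

Derivation:
Step 1: prey: 46+23-16=53; pred: 7+3-1=9
Step 2: prey: 53+26-23=56; pred: 9+4-1=12
Step 3: prey: 56+28-33=51; pred: 12+6-2=16
Step 4: prey: 51+25-40=36; pred: 16+8-3=21
Step 5: prey: 36+18-37=17; pred: 21+7-4=24
Step 6: prey: 17+8-20=5; pred: 24+4-4=24
Step 7: prey: 5+2-6=1; pred: 24+1-4=21
Step 8: prey: 1+0-1=0; pred: 21+0-4=17
Step 9: prey: 0+0-0=0; pred: 17+0-3=14
Step 10: prey: 0+0-0=0; pred: 14+0-2=12
Step 11: prey: 0+0-0=0; pred: 12+0-2=10
Max prey = 56 at step 2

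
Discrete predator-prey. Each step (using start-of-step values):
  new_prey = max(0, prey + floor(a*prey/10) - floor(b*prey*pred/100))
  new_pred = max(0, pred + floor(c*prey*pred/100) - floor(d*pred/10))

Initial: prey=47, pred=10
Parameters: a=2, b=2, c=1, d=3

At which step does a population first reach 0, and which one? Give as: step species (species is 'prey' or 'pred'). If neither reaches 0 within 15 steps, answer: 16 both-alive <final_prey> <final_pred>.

Step 1: prey: 47+9-9=47; pred: 10+4-3=11
Step 2: prey: 47+9-10=46; pred: 11+5-3=13
Step 3: prey: 46+9-11=44; pred: 13+5-3=15
Step 4: prey: 44+8-13=39; pred: 15+6-4=17
Step 5: prey: 39+7-13=33; pred: 17+6-5=18
Step 6: prey: 33+6-11=28; pred: 18+5-5=18
Step 7: prey: 28+5-10=23; pred: 18+5-5=18
Step 8: prey: 23+4-8=19; pred: 18+4-5=17
Step 9: prey: 19+3-6=16; pred: 17+3-5=15
Step 10: prey: 16+3-4=15; pred: 15+2-4=13
Step 11: prey: 15+3-3=15; pred: 13+1-3=11
Step 12: prey: 15+3-3=15; pred: 11+1-3=9
Step 13: prey: 15+3-2=16; pred: 9+1-2=8
Step 14: prey: 16+3-2=17; pred: 8+1-2=7
Step 15: prey: 17+3-2=18; pred: 7+1-2=6
No extinction within 15 steps

Answer: 16 both-alive 18 6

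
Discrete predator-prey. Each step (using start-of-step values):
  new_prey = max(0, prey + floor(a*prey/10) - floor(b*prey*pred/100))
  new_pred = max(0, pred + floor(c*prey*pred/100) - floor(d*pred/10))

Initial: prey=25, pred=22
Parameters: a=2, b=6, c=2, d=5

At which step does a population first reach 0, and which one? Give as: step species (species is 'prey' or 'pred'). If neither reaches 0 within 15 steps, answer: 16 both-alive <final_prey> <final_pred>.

Step 1: prey: 25+5-33=0; pred: 22+11-11=22
First extinction: prey at step 1

Answer: 1 prey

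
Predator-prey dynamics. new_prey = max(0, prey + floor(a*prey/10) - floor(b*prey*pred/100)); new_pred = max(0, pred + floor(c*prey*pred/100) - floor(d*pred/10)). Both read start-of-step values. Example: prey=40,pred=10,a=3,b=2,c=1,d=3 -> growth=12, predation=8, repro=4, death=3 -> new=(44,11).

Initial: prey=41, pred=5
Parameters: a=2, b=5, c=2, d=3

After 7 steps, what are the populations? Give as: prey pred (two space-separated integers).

Answer: 1 8

Derivation:
Step 1: prey: 41+8-10=39; pred: 5+4-1=8
Step 2: prey: 39+7-15=31; pred: 8+6-2=12
Step 3: prey: 31+6-18=19; pred: 12+7-3=16
Step 4: prey: 19+3-15=7; pred: 16+6-4=18
Step 5: prey: 7+1-6=2; pred: 18+2-5=15
Step 6: prey: 2+0-1=1; pred: 15+0-4=11
Step 7: prey: 1+0-0=1; pred: 11+0-3=8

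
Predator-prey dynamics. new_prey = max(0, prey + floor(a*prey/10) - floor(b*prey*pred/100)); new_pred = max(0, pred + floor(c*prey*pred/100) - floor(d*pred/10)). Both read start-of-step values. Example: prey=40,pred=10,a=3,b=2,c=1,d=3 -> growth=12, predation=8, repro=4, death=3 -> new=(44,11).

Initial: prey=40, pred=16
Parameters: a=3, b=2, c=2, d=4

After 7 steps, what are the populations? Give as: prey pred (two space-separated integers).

Answer: 2 16

Derivation:
Step 1: prey: 40+12-12=40; pred: 16+12-6=22
Step 2: prey: 40+12-17=35; pred: 22+17-8=31
Step 3: prey: 35+10-21=24; pred: 31+21-12=40
Step 4: prey: 24+7-19=12; pred: 40+19-16=43
Step 5: prey: 12+3-10=5; pred: 43+10-17=36
Step 6: prey: 5+1-3=3; pred: 36+3-14=25
Step 7: prey: 3+0-1=2; pred: 25+1-10=16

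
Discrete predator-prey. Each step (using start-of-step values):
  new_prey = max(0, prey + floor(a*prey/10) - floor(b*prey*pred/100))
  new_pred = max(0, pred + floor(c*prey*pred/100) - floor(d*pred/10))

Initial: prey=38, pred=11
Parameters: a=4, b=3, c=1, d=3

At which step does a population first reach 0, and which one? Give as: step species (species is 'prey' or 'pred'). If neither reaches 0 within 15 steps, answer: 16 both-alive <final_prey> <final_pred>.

Step 1: prey: 38+15-12=41; pred: 11+4-3=12
Step 2: prey: 41+16-14=43; pred: 12+4-3=13
Step 3: prey: 43+17-16=44; pred: 13+5-3=15
Step 4: prey: 44+17-19=42; pred: 15+6-4=17
Step 5: prey: 42+16-21=37; pred: 17+7-5=19
Step 6: prey: 37+14-21=30; pred: 19+7-5=21
Step 7: prey: 30+12-18=24; pred: 21+6-6=21
Step 8: prey: 24+9-15=18; pred: 21+5-6=20
Step 9: prey: 18+7-10=15; pred: 20+3-6=17
Step 10: prey: 15+6-7=14; pred: 17+2-5=14
Step 11: prey: 14+5-5=14; pred: 14+1-4=11
Step 12: prey: 14+5-4=15; pred: 11+1-3=9
Step 13: prey: 15+6-4=17; pred: 9+1-2=8
Step 14: prey: 17+6-4=19; pred: 8+1-2=7
Step 15: prey: 19+7-3=23; pred: 7+1-2=6
No extinction within 15 steps

Answer: 16 both-alive 23 6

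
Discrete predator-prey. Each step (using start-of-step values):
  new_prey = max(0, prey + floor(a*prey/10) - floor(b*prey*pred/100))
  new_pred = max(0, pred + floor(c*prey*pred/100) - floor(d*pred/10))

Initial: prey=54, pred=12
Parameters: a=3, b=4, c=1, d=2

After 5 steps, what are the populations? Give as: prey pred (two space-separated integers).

Answer: 2 18

Derivation:
Step 1: prey: 54+16-25=45; pred: 12+6-2=16
Step 2: prey: 45+13-28=30; pred: 16+7-3=20
Step 3: prey: 30+9-24=15; pred: 20+6-4=22
Step 4: prey: 15+4-13=6; pred: 22+3-4=21
Step 5: prey: 6+1-5=2; pred: 21+1-4=18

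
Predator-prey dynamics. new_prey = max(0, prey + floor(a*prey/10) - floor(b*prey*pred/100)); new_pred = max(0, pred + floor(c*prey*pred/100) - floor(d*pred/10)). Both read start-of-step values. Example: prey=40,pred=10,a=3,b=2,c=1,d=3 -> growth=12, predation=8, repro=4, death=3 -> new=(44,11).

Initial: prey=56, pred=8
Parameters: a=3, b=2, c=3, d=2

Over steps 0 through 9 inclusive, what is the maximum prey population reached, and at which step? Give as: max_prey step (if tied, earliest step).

Answer: 64 1

Derivation:
Step 1: prey: 56+16-8=64; pred: 8+13-1=20
Step 2: prey: 64+19-25=58; pred: 20+38-4=54
Step 3: prey: 58+17-62=13; pred: 54+93-10=137
Step 4: prey: 13+3-35=0; pred: 137+53-27=163
Step 5: prey: 0+0-0=0; pred: 163+0-32=131
Step 6: prey: 0+0-0=0; pred: 131+0-26=105
Step 7: prey: 0+0-0=0; pred: 105+0-21=84
Step 8: prey: 0+0-0=0; pred: 84+0-16=68
Step 9: prey: 0+0-0=0; pred: 68+0-13=55
Max prey = 64 at step 1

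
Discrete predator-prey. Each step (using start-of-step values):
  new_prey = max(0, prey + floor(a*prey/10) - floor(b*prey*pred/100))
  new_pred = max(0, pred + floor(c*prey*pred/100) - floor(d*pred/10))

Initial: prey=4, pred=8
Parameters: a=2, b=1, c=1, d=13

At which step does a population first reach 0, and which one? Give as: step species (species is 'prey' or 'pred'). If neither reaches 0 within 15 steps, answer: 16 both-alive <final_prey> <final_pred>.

Answer: 1 pred

Derivation:
Step 1: prey: 4+0-0=4; pred: 8+0-10=0
First extinction: pred at step 1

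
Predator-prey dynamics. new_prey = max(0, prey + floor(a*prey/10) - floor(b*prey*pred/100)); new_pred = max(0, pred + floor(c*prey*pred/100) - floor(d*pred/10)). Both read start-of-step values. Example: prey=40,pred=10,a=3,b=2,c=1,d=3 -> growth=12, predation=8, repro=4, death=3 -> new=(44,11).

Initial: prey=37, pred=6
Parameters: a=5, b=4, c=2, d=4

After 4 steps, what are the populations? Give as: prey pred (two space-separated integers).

Step 1: prey: 37+18-8=47; pred: 6+4-2=8
Step 2: prey: 47+23-15=55; pred: 8+7-3=12
Step 3: prey: 55+27-26=56; pred: 12+13-4=21
Step 4: prey: 56+28-47=37; pred: 21+23-8=36

Answer: 37 36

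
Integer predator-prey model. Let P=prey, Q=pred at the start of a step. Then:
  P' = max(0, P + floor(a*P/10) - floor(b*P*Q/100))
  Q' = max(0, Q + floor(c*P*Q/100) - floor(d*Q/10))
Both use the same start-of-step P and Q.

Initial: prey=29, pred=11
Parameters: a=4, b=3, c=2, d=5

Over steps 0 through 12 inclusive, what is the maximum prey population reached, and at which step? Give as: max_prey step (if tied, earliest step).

Answer: 32 2

Derivation:
Step 1: prey: 29+11-9=31; pred: 11+6-5=12
Step 2: prey: 31+12-11=32; pred: 12+7-6=13
Step 3: prey: 32+12-12=32; pred: 13+8-6=15
Step 4: prey: 32+12-14=30; pred: 15+9-7=17
Step 5: prey: 30+12-15=27; pred: 17+10-8=19
Step 6: prey: 27+10-15=22; pred: 19+10-9=20
Step 7: prey: 22+8-13=17; pred: 20+8-10=18
Step 8: prey: 17+6-9=14; pred: 18+6-9=15
Step 9: prey: 14+5-6=13; pred: 15+4-7=12
Step 10: prey: 13+5-4=14; pred: 12+3-6=9
Step 11: prey: 14+5-3=16; pred: 9+2-4=7
Step 12: prey: 16+6-3=19; pred: 7+2-3=6
Max prey = 32 at step 2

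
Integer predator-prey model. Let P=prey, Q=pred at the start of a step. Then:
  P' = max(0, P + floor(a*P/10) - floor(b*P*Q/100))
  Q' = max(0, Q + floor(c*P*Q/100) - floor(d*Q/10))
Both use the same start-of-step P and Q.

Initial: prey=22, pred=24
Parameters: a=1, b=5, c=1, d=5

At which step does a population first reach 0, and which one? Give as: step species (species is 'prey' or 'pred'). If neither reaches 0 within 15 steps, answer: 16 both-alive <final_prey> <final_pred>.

Answer: 1 prey

Derivation:
Step 1: prey: 22+2-26=0; pred: 24+5-12=17
First extinction: prey at step 1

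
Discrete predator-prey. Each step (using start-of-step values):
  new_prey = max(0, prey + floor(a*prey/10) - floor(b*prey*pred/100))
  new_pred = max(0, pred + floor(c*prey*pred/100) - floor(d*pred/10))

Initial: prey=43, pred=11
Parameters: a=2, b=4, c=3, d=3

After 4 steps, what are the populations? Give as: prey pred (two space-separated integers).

Answer: 0 26

Derivation:
Step 1: prey: 43+8-18=33; pred: 11+14-3=22
Step 2: prey: 33+6-29=10; pred: 22+21-6=37
Step 3: prey: 10+2-14=0; pred: 37+11-11=37
Step 4: prey: 0+0-0=0; pred: 37+0-11=26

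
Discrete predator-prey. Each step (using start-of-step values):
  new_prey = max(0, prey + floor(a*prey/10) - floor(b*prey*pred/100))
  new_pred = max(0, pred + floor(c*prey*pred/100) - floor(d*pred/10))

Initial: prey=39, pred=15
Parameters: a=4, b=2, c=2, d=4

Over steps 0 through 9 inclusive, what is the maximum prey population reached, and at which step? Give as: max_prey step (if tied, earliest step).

Step 1: prey: 39+15-11=43; pred: 15+11-6=20
Step 2: prey: 43+17-17=43; pred: 20+17-8=29
Step 3: prey: 43+17-24=36; pred: 29+24-11=42
Step 4: prey: 36+14-30=20; pred: 42+30-16=56
Step 5: prey: 20+8-22=6; pred: 56+22-22=56
Step 6: prey: 6+2-6=2; pred: 56+6-22=40
Step 7: prey: 2+0-1=1; pred: 40+1-16=25
Step 8: prey: 1+0-0=1; pred: 25+0-10=15
Step 9: prey: 1+0-0=1; pred: 15+0-6=9
Max prey = 43 at step 1

Answer: 43 1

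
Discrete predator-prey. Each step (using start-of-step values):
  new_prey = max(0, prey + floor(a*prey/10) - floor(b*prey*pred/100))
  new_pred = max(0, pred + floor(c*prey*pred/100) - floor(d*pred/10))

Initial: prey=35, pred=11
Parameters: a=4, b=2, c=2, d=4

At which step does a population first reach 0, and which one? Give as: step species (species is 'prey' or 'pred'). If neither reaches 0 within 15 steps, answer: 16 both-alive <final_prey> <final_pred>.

Step 1: prey: 35+14-7=42; pred: 11+7-4=14
Step 2: prey: 42+16-11=47; pred: 14+11-5=20
Step 3: prey: 47+18-18=47; pred: 20+18-8=30
Step 4: prey: 47+18-28=37; pred: 30+28-12=46
Step 5: prey: 37+14-34=17; pred: 46+34-18=62
Step 6: prey: 17+6-21=2; pred: 62+21-24=59
Step 7: prey: 2+0-2=0; pred: 59+2-23=38
First extinction: prey at step 7

Answer: 7 prey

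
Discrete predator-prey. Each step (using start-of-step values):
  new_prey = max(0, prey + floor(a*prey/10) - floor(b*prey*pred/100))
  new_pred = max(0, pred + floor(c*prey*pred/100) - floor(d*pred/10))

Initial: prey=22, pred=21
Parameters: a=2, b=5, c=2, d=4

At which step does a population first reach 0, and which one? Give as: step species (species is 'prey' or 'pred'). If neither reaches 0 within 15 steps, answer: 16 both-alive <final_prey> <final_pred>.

Answer: 2 prey

Derivation:
Step 1: prey: 22+4-23=3; pred: 21+9-8=22
Step 2: prey: 3+0-3=0; pred: 22+1-8=15
First extinction: prey at step 2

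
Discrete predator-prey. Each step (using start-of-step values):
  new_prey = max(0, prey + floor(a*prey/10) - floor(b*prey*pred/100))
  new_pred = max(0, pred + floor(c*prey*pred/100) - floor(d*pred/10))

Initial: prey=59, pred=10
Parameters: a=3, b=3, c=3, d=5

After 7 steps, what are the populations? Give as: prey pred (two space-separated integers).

Answer: 0 5

Derivation:
Step 1: prey: 59+17-17=59; pred: 10+17-5=22
Step 2: prey: 59+17-38=38; pred: 22+38-11=49
Step 3: prey: 38+11-55=0; pred: 49+55-24=80
Step 4: prey: 0+0-0=0; pred: 80+0-40=40
Step 5: prey: 0+0-0=0; pred: 40+0-20=20
Step 6: prey: 0+0-0=0; pred: 20+0-10=10
Step 7: prey: 0+0-0=0; pred: 10+0-5=5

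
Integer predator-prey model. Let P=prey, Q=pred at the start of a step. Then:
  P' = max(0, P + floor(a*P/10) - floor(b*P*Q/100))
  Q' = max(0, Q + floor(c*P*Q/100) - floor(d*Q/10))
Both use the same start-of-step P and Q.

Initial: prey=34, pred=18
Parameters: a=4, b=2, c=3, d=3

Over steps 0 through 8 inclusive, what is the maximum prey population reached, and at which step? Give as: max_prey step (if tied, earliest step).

Step 1: prey: 34+13-12=35; pred: 18+18-5=31
Step 2: prey: 35+14-21=28; pred: 31+32-9=54
Step 3: prey: 28+11-30=9; pred: 54+45-16=83
Step 4: prey: 9+3-14=0; pred: 83+22-24=81
Step 5: prey: 0+0-0=0; pred: 81+0-24=57
Step 6: prey: 0+0-0=0; pred: 57+0-17=40
Step 7: prey: 0+0-0=0; pred: 40+0-12=28
Step 8: prey: 0+0-0=0; pred: 28+0-8=20
Max prey = 35 at step 1

Answer: 35 1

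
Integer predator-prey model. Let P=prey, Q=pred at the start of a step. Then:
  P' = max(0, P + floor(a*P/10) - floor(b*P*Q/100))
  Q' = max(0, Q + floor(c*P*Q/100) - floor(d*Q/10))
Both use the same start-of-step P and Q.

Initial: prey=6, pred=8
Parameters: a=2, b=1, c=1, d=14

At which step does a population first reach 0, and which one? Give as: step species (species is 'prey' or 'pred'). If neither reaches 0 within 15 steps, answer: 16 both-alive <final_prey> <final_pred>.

Step 1: prey: 6+1-0=7; pred: 8+0-11=0
First extinction: pred at step 1

Answer: 1 pred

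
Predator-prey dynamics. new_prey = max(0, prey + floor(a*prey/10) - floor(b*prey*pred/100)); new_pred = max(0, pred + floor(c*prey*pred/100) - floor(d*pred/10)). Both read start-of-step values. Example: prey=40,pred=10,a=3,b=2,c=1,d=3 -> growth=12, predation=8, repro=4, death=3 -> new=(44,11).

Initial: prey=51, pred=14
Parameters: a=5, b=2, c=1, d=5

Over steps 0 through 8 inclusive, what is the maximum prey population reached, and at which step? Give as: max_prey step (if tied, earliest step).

Answer: 104 4

Derivation:
Step 1: prey: 51+25-14=62; pred: 14+7-7=14
Step 2: prey: 62+31-17=76; pred: 14+8-7=15
Step 3: prey: 76+38-22=92; pred: 15+11-7=19
Step 4: prey: 92+46-34=104; pred: 19+17-9=27
Step 5: prey: 104+52-56=100; pred: 27+28-13=42
Step 6: prey: 100+50-84=66; pred: 42+42-21=63
Step 7: prey: 66+33-83=16; pred: 63+41-31=73
Step 8: prey: 16+8-23=1; pred: 73+11-36=48
Max prey = 104 at step 4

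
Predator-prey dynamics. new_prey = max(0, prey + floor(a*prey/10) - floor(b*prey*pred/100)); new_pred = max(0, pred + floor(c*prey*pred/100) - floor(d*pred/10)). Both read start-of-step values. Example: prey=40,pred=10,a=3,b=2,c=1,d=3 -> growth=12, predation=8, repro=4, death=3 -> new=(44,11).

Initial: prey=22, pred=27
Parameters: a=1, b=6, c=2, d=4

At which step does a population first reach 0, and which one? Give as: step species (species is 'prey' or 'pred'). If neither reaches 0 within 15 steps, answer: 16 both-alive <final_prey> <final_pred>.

Answer: 1 prey

Derivation:
Step 1: prey: 22+2-35=0; pred: 27+11-10=28
First extinction: prey at step 1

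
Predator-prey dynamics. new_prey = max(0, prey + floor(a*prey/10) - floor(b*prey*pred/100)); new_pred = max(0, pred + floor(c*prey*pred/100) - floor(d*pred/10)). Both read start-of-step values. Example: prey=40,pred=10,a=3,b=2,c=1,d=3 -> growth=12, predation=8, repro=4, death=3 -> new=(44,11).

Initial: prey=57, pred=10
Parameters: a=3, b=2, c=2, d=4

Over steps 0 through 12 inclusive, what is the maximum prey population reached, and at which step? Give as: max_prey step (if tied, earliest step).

Answer: 63 1

Derivation:
Step 1: prey: 57+17-11=63; pred: 10+11-4=17
Step 2: prey: 63+18-21=60; pred: 17+21-6=32
Step 3: prey: 60+18-38=40; pred: 32+38-12=58
Step 4: prey: 40+12-46=6; pred: 58+46-23=81
Step 5: prey: 6+1-9=0; pred: 81+9-32=58
Step 6: prey: 0+0-0=0; pred: 58+0-23=35
Step 7: prey: 0+0-0=0; pred: 35+0-14=21
Step 8: prey: 0+0-0=0; pred: 21+0-8=13
Step 9: prey: 0+0-0=0; pred: 13+0-5=8
Step 10: prey: 0+0-0=0; pred: 8+0-3=5
Step 11: prey: 0+0-0=0; pred: 5+0-2=3
Step 12: prey: 0+0-0=0; pred: 3+0-1=2
Max prey = 63 at step 1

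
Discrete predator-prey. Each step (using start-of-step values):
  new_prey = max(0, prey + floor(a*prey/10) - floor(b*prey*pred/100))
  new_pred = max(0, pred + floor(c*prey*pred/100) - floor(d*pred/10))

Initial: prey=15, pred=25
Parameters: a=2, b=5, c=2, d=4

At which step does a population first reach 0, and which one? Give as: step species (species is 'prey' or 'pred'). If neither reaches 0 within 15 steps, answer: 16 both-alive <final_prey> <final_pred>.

Answer: 1 prey

Derivation:
Step 1: prey: 15+3-18=0; pred: 25+7-10=22
First extinction: prey at step 1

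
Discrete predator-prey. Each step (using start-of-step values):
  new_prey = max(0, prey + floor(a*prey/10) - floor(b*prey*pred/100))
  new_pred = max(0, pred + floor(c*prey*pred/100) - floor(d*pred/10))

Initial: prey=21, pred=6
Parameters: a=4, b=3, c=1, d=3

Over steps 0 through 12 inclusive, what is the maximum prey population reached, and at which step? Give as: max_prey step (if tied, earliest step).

Step 1: prey: 21+8-3=26; pred: 6+1-1=6
Step 2: prey: 26+10-4=32; pred: 6+1-1=6
Step 3: prey: 32+12-5=39; pred: 6+1-1=6
Step 4: prey: 39+15-7=47; pred: 6+2-1=7
Step 5: prey: 47+18-9=56; pred: 7+3-2=8
Step 6: prey: 56+22-13=65; pred: 8+4-2=10
Step 7: prey: 65+26-19=72; pred: 10+6-3=13
Step 8: prey: 72+28-28=72; pred: 13+9-3=19
Step 9: prey: 72+28-41=59; pred: 19+13-5=27
Step 10: prey: 59+23-47=35; pred: 27+15-8=34
Step 11: prey: 35+14-35=14; pred: 34+11-10=35
Step 12: prey: 14+5-14=5; pred: 35+4-10=29
Max prey = 72 at step 7

Answer: 72 7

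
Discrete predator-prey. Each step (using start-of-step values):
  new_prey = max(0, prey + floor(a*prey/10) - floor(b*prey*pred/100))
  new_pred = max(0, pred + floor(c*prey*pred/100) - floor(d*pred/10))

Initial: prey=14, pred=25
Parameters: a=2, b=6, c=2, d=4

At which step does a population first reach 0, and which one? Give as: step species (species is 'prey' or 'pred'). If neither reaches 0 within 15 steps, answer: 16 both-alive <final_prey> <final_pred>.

Step 1: prey: 14+2-21=0; pred: 25+7-10=22
First extinction: prey at step 1

Answer: 1 prey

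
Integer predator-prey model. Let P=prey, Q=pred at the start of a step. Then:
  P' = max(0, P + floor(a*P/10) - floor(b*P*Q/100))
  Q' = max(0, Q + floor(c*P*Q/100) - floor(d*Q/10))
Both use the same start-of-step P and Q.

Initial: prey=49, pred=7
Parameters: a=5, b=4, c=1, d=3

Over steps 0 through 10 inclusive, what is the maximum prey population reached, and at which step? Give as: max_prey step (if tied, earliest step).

Step 1: prey: 49+24-13=60; pred: 7+3-2=8
Step 2: prey: 60+30-19=71; pred: 8+4-2=10
Step 3: prey: 71+35-28=78; pred: 10+7-3=14
Step 4: prey: 78+39-43=74; pred: 14+10-4=20
Step 5: prey: 74+37-59=52; pred: 20+14-6=28
Step 6: prey: 52+26-58=20; pred: 28+14-8=34
Step 7: prey: 20+10-27=3; pred: 34+6-10=30
Step 8: prey: 3+1-3=1; pred: 30+0-9=21
Step 9: prey: 1+0-0=1; pred: 21+0-6=15
Step 10: prey: 1+0-0=1; pred: 15+0-4=11
Max prey = 78 at step 3

Answer: 78 3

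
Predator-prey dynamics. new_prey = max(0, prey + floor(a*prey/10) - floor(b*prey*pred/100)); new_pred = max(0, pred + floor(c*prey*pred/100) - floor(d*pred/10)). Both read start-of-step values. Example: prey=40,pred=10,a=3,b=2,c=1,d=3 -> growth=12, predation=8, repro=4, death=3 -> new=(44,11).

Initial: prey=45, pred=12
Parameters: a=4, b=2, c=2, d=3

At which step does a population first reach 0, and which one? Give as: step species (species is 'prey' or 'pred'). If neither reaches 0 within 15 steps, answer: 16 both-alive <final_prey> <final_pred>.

Step 1: prey: 45+18-10=53; pred: 12+10-3=19
Step 2: prey: 53+21-20=54; pred: 19+20-5=34
Step 3: prey: 54+21-36=39; pred: 34+36-10=60
Step 4: prey: 39+15-46=8; pred: 60+46-18=88
Step 5: prey: 8+3-14=0; pred: 88+14-26=76
First extinction: prey at step 5

Answer: 5 prey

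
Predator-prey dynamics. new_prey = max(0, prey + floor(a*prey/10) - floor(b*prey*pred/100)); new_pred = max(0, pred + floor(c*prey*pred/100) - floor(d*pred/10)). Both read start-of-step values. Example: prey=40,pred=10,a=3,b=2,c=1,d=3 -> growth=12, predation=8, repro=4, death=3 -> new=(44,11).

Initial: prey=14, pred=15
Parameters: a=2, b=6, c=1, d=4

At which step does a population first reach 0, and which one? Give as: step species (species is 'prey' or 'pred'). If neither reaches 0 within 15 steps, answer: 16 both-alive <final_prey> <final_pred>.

Step 1: prey: 14+2-12=4; pred: 15+2-6=11
Step 2: prey: 4+0-2=2; pred: 11+0-4=7
Step 3: prey: 2+0-0=2; pred: 7+0-2=5
Step 4: prey: 2+0-0=2; pred: 5+0-2=3
Step 5: prey: 2+0-0=2; pred: 3+0-1=2
Step 6: prey: 2+0-0=2; pred: 2+0-0=2
Steps 7-15: state stable at prey=2, pred=2 (no change)
No extinction within 15 steps

Answer: 16 both-alive 2 2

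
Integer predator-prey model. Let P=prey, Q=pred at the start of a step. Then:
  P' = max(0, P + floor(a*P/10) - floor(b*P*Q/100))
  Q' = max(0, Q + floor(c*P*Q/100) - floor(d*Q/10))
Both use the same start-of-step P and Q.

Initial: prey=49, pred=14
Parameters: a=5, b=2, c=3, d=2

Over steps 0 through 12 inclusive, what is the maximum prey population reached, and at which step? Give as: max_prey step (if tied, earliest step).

Step 1: prey: 49+24-13=60; pred: 14+20-2=32
Step 2: prey: 60+30-38=52; pred: 32+57-6=83
Step 3: prey: 52+26-86=0; pred: 83+129-16=196
Step 4: prey: 0+0-0=0; pred: 196+0-39=157
Step 5: prey: 0+0-0=0; pred: 157+0-31=126
Step 6: prey: 0+0-0=0; pred: 126+0-25=101
Step 7: prey: 0+0-0=0; pred: 101+0-20=81
Step 8: prey: 0+0-0=0; pred: 81+0-16=65
Step 9: prey: 0+0-0=0; pred: 65+0-13=52
Step 10: prey: 0+0-0=0; pred: 52+0-10=42
Step 11: prey: 0+0-0=0; pred: 42+0-8=34
Step 12: prey: 0+0-0=0; pred: 34+0-6=28
Max prey = 60 at step 1

Answer: 60 1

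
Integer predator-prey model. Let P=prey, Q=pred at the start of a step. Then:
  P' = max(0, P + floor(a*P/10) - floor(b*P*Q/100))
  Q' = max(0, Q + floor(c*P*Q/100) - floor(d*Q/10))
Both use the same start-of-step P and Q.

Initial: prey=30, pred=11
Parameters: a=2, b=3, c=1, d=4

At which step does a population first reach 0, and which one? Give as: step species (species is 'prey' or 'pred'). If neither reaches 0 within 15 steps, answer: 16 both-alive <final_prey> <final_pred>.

Answer: 16 both-alive 79 4

Derivation:
Step 1: prey: 30+6-9=27; pred: 11+3-4=10
Step 2: prey: 27+5-8=24; pred: 10+2-4=8
Step 3: prey: 24+4-5=23; pred: 8+1-3=6
Step 4: prey: 23+4-4=23; pred: 6+1-2=5
Step 5: prey: 23+4-3=24; pred: 5+1-2=4
Step 6: prey: 24+4-2=26; pred: 4+0-1=3
Step 7: prey: 26+5-2=29; pred: 3+0-1=2
Step 8: prey: 29+5-1=33; pred: 2+0-0=2
Step 9: prey: 33+6-1=38; pred: 2+0-0=2
Step 10: prey: 38+7-2=43; pred: 2+0-0=2
Step 11: prey: 43+8-2=49; pred: 2+0-0=2
Step 12: prey: 49+9-2=56; pred: 2+0-0=2
Step 13: prey: 56+11-3=64; pred: 2+1-0=3
Step 14: prey: 64+12-5=71; pred: 3+1-1=3
Step 15: prey: 71+14-6=79; pred: 3+2-1=4
No extinction within 15 steps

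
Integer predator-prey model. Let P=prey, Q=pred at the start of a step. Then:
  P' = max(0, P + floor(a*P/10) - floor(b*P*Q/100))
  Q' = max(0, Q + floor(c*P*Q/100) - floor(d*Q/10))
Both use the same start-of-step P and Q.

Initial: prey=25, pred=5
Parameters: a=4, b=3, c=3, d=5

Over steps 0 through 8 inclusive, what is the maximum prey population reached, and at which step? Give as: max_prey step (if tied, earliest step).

Step 1: prey: 25+10-3=32; pred: 5+3-2=6
Step 2: prey: 32+12-5=39; pred: 6+5-3=8
Step 3: prey: 39+15-9=45; pred: 8+9-4=13
Step 4: prey: 45+18-17=46; pred: 13+17-6=24
Step 5: prey: 46+18-33=31; pred: 24+33-12=45
Step 6: prey: 31+12-41=2; pred: 45+41-22=64
Step 7: prey: 2+0-3=0; pred: 64+3-32=35
Step 8: prey: 0+0-0=0; pred: 35+0-17=18
Max prey = 46 at step 4

Answer: 46 4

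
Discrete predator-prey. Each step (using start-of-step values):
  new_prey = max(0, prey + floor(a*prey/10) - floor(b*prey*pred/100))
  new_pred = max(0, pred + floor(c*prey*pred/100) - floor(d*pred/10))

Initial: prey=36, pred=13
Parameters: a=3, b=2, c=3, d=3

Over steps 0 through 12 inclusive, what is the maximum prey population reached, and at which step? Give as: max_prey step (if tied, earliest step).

Answer: 37 1

Derivation:
Step 1: prey: 36+10-9=37; pred: 13+14-3=24
Step 2: prey: 37+11-17=31; pred: 24+26-7=43
Step 3: prey: 31+9-26=14; pred: 43+39-12=70
Step 4: prey: 14+4-19=0; pred: 70+29-21=78
Step 5: prey: 0+0-0=0; pred: 78+0-23=55
Step 6: prey: 0+0-0=0; pred: 55+0-16=39
Step 7: prey: 0+0-0=0; pred: 39+0-11=28
Step 8: prey: 0+0-0=0; pred: 28+0-8=20
Step 9: prey: 0+0-0=0; pred: 20+0-6=14
Step 10: prey: 0+0-0=0; pred: 14+0-4=10
Step 11: prey: 0+0-0=0; pred: 10+0-3=7
Step 12: prey: 0+0-0=0; pred: 7+0-2=5
Max prey = 37 at step 1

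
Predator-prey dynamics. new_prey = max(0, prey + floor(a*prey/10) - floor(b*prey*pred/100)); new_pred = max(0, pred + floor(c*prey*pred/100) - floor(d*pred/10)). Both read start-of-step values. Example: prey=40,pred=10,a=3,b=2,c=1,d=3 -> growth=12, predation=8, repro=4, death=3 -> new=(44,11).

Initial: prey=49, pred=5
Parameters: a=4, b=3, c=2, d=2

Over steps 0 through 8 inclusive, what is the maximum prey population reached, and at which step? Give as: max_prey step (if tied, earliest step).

Answer: 71 2

Derivation:
Step 1: prey: 49+19-7=61; pred: 5+4-1=8
Step 2: prey: 61+24-14=71; pred: 8+9-1=16
Step 3: prey: 71+28-34=65; pred: 16+22-3=35
Step 4: prey: 65+26-68=23; pred: 35+45-7=73
Step 5: prey: 23+9-50=0; pred: 73+33-14=92
Step 6: prey: 0+0-0=0; pred: 92+0-18=74
Step 7: prey: 0+0-0=0; pred: 74+0-14=60
Step 8: prey: 0+0-0=0; pred: 60+0-12=48
Max prey = 71 at step 2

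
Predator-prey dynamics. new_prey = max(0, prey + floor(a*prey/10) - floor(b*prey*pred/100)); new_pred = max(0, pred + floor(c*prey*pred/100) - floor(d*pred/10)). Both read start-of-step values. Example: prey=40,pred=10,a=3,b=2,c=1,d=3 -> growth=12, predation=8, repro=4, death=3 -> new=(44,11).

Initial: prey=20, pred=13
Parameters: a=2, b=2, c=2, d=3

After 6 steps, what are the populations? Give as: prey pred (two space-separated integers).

Answer: 10 15

Derivation:
Step 1: prey: 20+4-5=19; pred: 13+5-3=15
Step 2: prey: 19+3-5=17; pred: 15+5-4=16
Step 3: prey: 17+3-5=15; pred: 16+5-4=17
Step 4: prey: 15+3-5=13; pred: 17+5-5=17
Step 5: prey: 13+2-4=11; pred: 17+4-5=16
Step 6: prey: 11+2-3=10; pred: 16+3-4=15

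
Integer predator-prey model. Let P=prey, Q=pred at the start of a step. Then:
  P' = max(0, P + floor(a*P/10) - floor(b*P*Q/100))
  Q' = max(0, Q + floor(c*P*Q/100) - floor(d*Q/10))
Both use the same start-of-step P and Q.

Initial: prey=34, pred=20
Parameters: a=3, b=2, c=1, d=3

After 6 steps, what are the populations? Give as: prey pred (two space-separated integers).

Answer: 20 15

Derivation:
Step 1: prey: 34+10-13=31; pred: 20+6-6=20
Step 2: prey: 31+9-12=28; pred: 20+6-6=20
Step 3: prey: 28+8-11=25; pred: 20+5-6=19
Step 4: prey: 25+7-9=23; pred: 19+4-5=18
Step 5: prey: 23+6-8=21; pred: 18+4-5=17
Step 6: prey: 21+6-7=20; pred: 17+3-5=15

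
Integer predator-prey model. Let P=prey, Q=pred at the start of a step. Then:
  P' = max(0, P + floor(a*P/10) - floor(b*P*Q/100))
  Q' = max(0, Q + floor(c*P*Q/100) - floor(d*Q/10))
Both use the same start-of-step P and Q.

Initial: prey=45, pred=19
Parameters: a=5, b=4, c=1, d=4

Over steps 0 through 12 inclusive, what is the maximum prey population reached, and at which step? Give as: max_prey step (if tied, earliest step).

Answer: 110 12

Derivation:
Step 1: prey: 45+22-34=33; pred: 19+8-7=20
Step 2: prey: 33+16-26=23; pred: 20+6-8=18
Step 3: prey: 23+11-16=18; pred: 18+4-7=15
Step 4: prey: 18+9-10=17; pred: 15+2-6=11
Step 5: prey: 17+8-7=18; pred: 11+1-4=8
Step 6: prey: 18+9-5=22; pred: 8+1-3=6
Step 7: prey: 22+11-5=28; pred: 6+1-2=5
Step 8: prey: 28+14-5=37; pred: 5+1-2=4
Step 9: prey: 37+18-5=50; pred: 4+1-1=4
Step 10: prey: 50+25-8=67; pred: 4+2-1=5
Step 11: prey: 67+33-13=87; pred: 5+3-2=6
Step 12: prey: 87+43-20=110; pred: 6+5-2=9
Max prey = 110 at step 12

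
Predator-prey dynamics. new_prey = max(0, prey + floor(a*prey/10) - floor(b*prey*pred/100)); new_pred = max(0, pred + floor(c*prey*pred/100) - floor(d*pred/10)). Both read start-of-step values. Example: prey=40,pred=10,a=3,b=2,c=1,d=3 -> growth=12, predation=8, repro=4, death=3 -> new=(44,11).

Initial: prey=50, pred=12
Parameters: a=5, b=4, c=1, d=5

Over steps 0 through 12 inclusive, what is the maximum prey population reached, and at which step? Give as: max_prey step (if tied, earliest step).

Step 1: prey: 50+25-24=51; pred: 12+6-6=12
Step 2: prey: 51+25-24=52; pred: 12+6-6=12
Step 3: prey: 52+26-24=54; pred: 12+6-6=12
Step 4: prey: 54+27-25=56; pred: 12+6-6=12
Step 5: prey: 56+28-26=58; pred: 12+6-6=12
Step 6: prey: 58+29-27=60; pred: 12+6-6=12
Step 7: prey: 60+30-28=62; pred: 12+7-6=13
Step 8: prey: 62+31-32=61; pred: 13+8-6=15
Step 9: prey: 61+30-36=55; pred: 15+9-7=17
Step 10: prey: 55+27-37=45; pred: 17+9-8=18
Step 11: prey: 45+22-32=35; pred: 18+8-9=17
Step 12: prey: 35+17-23=29; pred: 17+5-8=14
Max prey = 62 at step 7

Answer: 62 7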